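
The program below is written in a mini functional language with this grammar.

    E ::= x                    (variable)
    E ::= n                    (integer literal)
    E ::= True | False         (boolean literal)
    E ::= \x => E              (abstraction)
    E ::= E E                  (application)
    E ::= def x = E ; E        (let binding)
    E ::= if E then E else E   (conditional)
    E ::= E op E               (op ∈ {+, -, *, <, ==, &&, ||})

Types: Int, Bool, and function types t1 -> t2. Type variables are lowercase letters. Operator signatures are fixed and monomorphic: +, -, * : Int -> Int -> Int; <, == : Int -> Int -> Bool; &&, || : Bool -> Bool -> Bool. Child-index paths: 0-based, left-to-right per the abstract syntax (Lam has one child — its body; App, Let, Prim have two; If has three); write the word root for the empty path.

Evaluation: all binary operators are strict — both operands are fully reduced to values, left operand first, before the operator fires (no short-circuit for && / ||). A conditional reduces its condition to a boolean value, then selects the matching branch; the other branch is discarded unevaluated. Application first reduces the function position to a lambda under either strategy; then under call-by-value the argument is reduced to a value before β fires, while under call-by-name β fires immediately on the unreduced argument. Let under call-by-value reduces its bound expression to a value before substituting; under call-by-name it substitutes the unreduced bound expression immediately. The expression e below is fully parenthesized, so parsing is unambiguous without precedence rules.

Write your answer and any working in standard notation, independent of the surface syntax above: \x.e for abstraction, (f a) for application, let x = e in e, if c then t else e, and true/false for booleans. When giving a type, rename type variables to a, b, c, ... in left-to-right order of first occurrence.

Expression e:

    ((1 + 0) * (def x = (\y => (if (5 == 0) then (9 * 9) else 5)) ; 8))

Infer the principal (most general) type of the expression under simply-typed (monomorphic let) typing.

Answer: Int

Working:
  unify Int ~ Int
  unify Int ~ Int
  unify Int ~ Int
  unify Int ~ Int
  unify Int ~ Int
  unify Bool ~ Bool
  unify Int ~ Int
  unify Int ~ Int
  unify Int ~ Int
\y._ : a -> Int
let x : a -> Int
  unify Int ~ Int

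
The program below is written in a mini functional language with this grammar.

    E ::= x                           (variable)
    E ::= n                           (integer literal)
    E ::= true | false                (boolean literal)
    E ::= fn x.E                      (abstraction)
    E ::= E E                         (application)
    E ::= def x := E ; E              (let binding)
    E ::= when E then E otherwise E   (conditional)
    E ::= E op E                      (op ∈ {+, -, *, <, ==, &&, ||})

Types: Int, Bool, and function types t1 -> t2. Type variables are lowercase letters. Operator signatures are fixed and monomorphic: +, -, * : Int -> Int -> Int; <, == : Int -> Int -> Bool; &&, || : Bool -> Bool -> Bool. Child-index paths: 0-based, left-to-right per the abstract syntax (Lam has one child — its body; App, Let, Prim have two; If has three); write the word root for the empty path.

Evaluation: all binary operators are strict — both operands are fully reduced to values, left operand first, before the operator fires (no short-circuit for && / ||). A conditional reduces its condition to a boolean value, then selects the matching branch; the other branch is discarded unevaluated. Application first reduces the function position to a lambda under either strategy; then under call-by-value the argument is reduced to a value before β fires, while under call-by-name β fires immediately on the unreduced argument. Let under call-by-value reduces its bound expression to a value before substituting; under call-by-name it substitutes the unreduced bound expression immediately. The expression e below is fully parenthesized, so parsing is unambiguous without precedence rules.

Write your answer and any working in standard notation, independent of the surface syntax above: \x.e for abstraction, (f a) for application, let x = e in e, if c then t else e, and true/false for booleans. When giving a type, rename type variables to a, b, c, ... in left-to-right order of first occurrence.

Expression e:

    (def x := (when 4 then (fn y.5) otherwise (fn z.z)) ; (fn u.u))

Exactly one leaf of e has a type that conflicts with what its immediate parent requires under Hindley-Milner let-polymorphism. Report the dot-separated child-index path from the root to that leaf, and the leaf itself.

Derivation:
  unify Int ~ Bool
  FAIL: mismatch Int ~ Bool

Answer: 0.0 : 4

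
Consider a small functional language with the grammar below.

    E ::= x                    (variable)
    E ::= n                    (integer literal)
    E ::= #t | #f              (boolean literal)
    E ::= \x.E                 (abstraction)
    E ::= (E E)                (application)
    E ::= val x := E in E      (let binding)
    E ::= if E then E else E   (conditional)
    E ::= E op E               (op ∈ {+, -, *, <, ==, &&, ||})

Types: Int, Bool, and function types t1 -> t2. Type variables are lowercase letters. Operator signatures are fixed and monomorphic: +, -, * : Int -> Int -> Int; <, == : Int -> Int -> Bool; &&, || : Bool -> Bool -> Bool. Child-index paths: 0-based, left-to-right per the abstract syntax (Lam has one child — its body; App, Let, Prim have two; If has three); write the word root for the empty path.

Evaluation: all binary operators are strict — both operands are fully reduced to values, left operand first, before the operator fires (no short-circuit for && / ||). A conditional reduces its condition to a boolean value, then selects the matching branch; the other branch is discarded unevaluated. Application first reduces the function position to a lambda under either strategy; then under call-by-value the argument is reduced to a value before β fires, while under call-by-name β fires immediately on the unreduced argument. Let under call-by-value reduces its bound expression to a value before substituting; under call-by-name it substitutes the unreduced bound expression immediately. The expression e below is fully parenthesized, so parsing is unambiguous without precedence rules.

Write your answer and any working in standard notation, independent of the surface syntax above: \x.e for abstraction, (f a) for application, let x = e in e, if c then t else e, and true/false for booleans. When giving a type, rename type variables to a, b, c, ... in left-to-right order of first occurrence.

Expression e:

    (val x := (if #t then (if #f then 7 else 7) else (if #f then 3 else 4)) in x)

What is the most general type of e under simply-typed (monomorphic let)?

Derivation:
  unify Bool ~ Bool
  unify Bool ~ Bool
  unify Int ~ Int
  unify Bool ~ Bool
  unify Int ~ Int
  unify Int ~ Int
let x : Int
x : Int

Answer: Int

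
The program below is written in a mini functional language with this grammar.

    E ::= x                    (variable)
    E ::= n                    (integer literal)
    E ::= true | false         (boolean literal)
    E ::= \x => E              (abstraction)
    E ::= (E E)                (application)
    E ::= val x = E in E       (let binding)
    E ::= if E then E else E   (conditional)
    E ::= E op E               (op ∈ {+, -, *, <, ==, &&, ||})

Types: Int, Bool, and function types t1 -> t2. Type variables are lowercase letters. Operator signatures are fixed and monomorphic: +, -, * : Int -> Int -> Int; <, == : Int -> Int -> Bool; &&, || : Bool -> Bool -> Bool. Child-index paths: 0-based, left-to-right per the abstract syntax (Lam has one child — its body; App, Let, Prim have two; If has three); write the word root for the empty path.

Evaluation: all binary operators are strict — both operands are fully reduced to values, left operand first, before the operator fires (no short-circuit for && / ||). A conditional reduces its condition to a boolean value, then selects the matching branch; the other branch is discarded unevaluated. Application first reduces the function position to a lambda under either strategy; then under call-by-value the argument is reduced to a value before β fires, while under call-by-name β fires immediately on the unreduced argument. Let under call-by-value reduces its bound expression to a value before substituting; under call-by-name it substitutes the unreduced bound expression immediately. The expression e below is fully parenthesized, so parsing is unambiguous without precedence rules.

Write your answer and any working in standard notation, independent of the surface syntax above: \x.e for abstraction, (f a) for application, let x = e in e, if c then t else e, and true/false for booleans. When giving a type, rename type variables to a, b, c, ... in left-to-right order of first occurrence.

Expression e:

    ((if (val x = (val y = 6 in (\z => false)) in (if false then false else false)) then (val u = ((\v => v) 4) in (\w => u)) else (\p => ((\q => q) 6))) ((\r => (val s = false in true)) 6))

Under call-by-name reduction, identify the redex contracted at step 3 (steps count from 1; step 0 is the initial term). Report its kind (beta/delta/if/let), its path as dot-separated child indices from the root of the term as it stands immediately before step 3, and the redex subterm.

Derivation:
step 0: ((if (let x = (let y = 6 in (\z.false)) in (if false then false else false)) then (let u = ((\v.v) 4) in (\w.u)) else (\p.((\q.q) 6))) ((\r.(let s = false in true)) 6))
step 1: [let@0.0] ((if (if false then false else false) then (let u = ((\v.v) 4) in (\w.u)) else (\p.((\q.q) 6))) ((\r.(let s = false in true)) 6))
step 2: [if@0.0] ((if false then (let u = ((\v.v) 4) in (\w.u)) else (\p.((\q.q) 6))) ((\r.(let s = false in true)) 6))
step 3: [if@0] ((\p.((\q.q) 6)) ((\r.(let s = false in true)) 6))

Answer: if at 0 : (if false then (let u = ((\v.v) 4) in (\w.u)) else (\p.((\q.q) 6)))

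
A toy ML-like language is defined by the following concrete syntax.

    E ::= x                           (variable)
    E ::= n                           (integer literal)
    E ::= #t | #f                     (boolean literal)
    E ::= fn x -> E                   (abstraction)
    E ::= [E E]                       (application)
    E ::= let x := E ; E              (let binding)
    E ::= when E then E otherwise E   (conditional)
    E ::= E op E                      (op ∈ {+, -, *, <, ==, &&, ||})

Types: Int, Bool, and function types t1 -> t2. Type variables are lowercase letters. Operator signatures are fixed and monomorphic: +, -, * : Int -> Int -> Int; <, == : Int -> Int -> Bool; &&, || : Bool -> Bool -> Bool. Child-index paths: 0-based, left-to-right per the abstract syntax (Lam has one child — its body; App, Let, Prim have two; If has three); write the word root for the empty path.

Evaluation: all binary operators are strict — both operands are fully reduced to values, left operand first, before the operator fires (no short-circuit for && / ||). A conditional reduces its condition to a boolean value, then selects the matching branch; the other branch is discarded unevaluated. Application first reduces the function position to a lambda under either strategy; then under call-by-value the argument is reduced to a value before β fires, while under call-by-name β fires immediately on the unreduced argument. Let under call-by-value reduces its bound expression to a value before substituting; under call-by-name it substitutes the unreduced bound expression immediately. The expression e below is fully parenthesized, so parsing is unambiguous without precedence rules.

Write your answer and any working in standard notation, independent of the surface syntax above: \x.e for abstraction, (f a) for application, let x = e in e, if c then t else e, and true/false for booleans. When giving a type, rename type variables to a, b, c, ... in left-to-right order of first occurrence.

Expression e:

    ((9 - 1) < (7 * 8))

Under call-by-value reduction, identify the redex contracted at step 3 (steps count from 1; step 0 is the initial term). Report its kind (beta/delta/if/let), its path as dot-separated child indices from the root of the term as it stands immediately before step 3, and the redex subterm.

Answer: delta at root : (8 < 56)

Working:
step 0: ((9 - 1) < (7 * 8))
step 1: [delta@0] (8 < (7 * 8))
step 2: [delta@1] (8 < 56)
step 3: [delta@root] true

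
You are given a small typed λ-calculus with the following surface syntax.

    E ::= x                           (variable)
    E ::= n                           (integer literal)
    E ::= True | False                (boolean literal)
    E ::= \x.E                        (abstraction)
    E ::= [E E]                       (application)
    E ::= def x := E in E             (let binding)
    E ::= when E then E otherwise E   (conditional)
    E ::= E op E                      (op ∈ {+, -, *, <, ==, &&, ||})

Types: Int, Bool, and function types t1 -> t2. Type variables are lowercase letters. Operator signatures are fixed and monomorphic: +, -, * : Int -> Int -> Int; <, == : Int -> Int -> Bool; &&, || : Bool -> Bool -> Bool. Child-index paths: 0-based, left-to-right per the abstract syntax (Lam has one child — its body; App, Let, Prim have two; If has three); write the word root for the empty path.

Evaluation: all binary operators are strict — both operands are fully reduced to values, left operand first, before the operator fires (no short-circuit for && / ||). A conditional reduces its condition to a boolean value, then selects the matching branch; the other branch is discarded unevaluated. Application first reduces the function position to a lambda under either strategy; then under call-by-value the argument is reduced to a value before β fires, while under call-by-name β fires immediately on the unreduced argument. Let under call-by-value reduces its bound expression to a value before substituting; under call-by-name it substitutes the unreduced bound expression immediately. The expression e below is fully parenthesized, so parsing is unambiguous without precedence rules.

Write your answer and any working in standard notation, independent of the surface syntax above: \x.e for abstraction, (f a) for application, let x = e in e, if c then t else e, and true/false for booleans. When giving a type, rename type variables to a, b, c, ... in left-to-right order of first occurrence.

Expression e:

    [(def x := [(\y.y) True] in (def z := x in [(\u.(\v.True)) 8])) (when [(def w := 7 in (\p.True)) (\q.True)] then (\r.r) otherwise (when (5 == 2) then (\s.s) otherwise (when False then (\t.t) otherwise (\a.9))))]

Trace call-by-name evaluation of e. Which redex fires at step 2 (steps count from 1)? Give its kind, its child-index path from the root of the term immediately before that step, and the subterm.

Working:
step 0: ((let x = ((\y.y) true) in (let z = x in ((\u.(\v.true)) 8))) (if ((let w = 7 in (\p.true)) (\q.true)) then (\r.r) else (if (5 == 2) then (\s.s) else (if false then (\t.t) else (\a.9)))))
step 1: [let@0] ((let z = ((\y.y) true) in ((\u.(\v.true)) 8)) (if ((let w = 7 in (\p.true)) (\q.true)) then (\r.r) else (if (5 == 2) then (\s.s) else (if false then (\t.t) else (\a.9)))))
step 2: [let@0] (((\u.(\v.true)) 8) (if ((let w = 7 in (\p.true)) (\q.true)) then (\r.r) else (if (5 == 2) then (\s.s) else (if false then (\t.t) else (\a.9)))))

Answer: let at 0 : (let z = ((\y.y) true) in ((\u.(\v.true)) 8))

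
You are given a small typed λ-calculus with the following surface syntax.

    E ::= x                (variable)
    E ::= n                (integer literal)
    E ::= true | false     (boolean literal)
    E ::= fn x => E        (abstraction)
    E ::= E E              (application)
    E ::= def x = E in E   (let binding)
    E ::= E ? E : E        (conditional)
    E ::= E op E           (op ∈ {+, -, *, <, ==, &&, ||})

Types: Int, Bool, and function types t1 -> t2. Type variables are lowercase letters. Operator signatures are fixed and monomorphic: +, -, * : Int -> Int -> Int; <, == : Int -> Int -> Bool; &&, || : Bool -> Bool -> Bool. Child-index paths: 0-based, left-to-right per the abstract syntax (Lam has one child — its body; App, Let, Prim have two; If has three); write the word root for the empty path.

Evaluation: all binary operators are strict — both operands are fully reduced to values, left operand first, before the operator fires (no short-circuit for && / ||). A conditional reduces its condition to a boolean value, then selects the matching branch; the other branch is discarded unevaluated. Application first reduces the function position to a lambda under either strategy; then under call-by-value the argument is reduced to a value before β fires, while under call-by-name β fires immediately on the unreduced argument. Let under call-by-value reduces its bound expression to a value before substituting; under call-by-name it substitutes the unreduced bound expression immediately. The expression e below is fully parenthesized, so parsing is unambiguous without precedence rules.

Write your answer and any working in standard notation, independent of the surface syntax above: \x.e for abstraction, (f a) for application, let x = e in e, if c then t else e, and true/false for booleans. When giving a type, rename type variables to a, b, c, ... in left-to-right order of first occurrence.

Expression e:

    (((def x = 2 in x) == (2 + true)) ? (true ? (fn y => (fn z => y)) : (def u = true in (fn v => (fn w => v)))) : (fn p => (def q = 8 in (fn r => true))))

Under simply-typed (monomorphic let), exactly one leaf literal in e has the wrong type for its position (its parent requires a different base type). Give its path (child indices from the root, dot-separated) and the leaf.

Trace:
let x : Int
x : Int
  unify Int ~ Int
  unify Int ~ Int
  unify Bool ~ Int
  FAIL: mismatch Bool ~ Int

Answer: 0.1.1 : true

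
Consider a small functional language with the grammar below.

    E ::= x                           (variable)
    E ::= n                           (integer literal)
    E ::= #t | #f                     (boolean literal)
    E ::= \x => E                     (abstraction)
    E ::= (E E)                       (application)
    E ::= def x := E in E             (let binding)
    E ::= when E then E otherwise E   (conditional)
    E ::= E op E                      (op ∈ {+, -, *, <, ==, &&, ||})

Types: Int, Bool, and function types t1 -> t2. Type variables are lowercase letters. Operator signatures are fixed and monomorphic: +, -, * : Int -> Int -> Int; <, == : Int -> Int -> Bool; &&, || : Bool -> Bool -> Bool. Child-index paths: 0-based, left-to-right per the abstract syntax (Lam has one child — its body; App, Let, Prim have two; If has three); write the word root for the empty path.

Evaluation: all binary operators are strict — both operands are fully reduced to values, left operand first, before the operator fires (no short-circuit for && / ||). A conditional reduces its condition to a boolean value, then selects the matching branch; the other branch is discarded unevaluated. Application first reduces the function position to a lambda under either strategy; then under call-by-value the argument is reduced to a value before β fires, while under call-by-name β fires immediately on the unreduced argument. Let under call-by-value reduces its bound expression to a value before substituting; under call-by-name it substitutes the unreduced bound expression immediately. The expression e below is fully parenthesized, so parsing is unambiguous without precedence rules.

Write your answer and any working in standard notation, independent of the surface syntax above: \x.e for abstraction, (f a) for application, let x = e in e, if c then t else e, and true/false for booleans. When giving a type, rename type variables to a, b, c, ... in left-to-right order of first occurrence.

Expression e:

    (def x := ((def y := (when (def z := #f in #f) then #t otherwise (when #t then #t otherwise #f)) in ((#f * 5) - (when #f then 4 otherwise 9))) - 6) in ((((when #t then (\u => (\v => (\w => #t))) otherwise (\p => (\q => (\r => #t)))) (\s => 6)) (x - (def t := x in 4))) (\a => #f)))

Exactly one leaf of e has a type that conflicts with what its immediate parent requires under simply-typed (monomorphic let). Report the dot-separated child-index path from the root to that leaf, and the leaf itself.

Answer: 0.0.1.0.0 : false

Trace:
let z : Bool
  unify Bool ~ Bool
  unify Bool ~ Bool
  unify Bool ~ Bool
  unify Bool ~ Bool
let y : Bool
  unify Bool ~ Int
  FAIL: mismatch Bool ~ Int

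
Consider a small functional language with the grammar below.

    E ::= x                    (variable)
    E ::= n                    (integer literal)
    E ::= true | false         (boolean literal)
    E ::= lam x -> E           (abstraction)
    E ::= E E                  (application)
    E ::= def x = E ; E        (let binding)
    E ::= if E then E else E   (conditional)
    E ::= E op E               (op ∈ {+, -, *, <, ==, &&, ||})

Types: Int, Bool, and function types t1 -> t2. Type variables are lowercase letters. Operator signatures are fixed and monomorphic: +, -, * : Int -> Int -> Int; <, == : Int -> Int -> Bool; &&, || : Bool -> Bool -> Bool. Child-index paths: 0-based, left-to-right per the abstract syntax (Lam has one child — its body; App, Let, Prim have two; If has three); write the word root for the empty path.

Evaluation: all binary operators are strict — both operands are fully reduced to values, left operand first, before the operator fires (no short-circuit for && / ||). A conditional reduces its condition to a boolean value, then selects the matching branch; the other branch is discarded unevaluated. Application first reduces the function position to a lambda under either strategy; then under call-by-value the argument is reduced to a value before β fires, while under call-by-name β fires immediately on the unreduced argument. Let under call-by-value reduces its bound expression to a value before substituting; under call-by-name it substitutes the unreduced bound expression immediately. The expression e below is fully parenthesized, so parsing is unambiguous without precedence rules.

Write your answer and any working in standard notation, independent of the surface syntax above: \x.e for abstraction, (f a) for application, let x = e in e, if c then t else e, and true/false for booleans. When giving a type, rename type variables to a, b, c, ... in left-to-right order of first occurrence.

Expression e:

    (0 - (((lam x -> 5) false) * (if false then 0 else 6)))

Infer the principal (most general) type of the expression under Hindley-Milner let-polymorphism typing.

Trace:
  unify Int ~ Int
\x._ : a -> Int
  unify a -> Int ~ Bool -> b
  unify a ~ Bool
  unify Int ~ b
_ _ : Int
  unify Int ~ Int
  unify Bool ~ Bool
  unify Int ~ Int
  unify Int ~ Int
  unify Int ~ Int

Answer: Int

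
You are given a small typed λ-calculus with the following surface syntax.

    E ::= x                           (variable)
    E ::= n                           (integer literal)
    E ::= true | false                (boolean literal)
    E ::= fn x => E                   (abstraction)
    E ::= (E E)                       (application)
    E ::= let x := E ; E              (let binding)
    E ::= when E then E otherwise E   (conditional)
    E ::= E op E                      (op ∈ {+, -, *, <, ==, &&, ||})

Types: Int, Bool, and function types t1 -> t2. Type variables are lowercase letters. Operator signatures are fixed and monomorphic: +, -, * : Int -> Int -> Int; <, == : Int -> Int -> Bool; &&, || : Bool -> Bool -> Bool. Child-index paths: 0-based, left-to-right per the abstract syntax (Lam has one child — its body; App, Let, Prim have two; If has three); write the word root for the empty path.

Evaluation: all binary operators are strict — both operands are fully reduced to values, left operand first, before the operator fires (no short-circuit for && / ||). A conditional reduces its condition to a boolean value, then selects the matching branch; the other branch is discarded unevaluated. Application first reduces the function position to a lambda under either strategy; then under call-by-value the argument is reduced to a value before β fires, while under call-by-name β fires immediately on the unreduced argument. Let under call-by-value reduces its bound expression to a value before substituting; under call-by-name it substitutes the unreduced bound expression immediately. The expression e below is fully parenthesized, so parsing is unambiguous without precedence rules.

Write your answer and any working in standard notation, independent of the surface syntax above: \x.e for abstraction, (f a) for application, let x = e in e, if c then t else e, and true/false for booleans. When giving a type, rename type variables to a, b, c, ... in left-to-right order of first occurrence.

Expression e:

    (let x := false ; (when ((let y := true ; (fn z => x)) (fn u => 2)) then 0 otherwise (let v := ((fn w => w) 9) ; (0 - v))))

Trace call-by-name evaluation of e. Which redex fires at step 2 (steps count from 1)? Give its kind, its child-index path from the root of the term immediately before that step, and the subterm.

Answer: let at 0.0 : (let y = true in (\z.false))

Trace:
step 0: (let x = false in (if ((let y = true in (\z.x)) (\u.2)) then 0 else (let v = ((\w.w) 9) in (0 - v))))
step 1: [let@root] (if ((let y = true in (\z.false)) (\u.2)) then 0 else (let v = ((\w.w) 9) in (0 - v)))
step 2: [let@0.0] (if ((\z.false) (\u.2)) then 0 else (let v = ((\w.w) 9) in (0 - v)))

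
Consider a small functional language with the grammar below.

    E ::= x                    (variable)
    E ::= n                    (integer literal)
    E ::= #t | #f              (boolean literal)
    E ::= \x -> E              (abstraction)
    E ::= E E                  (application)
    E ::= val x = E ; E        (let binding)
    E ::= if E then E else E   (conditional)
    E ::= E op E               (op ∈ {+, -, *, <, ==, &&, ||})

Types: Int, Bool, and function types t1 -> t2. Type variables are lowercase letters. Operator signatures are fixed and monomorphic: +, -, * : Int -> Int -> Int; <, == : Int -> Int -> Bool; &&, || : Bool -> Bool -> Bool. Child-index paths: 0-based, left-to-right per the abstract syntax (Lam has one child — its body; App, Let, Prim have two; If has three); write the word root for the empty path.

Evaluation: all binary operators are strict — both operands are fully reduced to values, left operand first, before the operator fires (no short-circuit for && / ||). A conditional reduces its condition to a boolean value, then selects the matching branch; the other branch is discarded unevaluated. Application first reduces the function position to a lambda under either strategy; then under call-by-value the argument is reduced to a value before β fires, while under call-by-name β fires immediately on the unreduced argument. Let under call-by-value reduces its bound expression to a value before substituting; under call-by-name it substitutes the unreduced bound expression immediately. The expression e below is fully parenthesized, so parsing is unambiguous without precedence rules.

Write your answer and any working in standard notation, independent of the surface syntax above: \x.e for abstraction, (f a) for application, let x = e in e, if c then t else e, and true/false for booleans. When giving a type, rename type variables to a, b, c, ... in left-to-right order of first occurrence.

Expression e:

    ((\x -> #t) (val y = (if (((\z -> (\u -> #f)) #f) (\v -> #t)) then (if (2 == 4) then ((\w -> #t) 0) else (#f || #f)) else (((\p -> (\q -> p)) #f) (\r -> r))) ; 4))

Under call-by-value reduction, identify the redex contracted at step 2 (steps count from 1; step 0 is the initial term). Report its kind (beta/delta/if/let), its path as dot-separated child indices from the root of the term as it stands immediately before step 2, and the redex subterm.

Working:
step 0: ((\x.true) (let y = (if (((\z.(\u.false)) false) (\v.true)) then (if (2 == 4) then ((\w.true) 0) else (false || false)) else (((\p.(\q.p)) false) (\r.r))) in 4))
step 1: [beta@1.0.0.0] ((\x.true) (let y = (if ((\u.false) (\v.true)) then (if (2 == 4) then ((\w.true) 0) else (false || false)) else (((\p.(\q.p)) false) (\r.r))) in 4))
step 2: [beta@1.0.0] ((\x.true) (let y = (if false then (if (2 == 4) then ((\w.true) 0) else (false || false)) else (((\p.(\q.p)) false) (\r.r))) in 4))

Answer: beta at 1.0.0 : ((\u.false) (\v.true))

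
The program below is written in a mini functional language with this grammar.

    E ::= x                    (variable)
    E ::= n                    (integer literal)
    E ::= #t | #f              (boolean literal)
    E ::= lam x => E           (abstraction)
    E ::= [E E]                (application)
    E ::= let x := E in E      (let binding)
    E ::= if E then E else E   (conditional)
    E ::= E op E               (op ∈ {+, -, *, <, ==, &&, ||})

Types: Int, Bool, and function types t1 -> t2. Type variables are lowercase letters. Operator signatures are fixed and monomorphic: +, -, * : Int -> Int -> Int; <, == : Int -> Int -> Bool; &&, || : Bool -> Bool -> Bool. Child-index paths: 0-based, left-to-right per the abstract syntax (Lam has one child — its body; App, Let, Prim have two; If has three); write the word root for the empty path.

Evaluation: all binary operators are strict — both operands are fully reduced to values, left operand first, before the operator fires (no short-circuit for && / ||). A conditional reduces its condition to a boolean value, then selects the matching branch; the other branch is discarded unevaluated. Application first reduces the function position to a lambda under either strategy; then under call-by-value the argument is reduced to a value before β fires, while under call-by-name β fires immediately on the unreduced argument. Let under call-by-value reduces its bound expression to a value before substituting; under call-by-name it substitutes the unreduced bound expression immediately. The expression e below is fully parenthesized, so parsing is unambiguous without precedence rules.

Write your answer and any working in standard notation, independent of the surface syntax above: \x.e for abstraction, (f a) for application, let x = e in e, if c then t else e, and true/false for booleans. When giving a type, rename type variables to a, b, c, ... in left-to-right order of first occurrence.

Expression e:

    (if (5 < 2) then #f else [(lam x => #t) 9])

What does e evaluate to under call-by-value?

Derivation:
step 0: (if (5 < 2) then false else ((\x.true) 9))
step 1: [delta@0] (if false then false else ((\x.true) 9))
step 2: [if@root] ((\x.true) 9)
step 3: [beta@root] true

Answer: true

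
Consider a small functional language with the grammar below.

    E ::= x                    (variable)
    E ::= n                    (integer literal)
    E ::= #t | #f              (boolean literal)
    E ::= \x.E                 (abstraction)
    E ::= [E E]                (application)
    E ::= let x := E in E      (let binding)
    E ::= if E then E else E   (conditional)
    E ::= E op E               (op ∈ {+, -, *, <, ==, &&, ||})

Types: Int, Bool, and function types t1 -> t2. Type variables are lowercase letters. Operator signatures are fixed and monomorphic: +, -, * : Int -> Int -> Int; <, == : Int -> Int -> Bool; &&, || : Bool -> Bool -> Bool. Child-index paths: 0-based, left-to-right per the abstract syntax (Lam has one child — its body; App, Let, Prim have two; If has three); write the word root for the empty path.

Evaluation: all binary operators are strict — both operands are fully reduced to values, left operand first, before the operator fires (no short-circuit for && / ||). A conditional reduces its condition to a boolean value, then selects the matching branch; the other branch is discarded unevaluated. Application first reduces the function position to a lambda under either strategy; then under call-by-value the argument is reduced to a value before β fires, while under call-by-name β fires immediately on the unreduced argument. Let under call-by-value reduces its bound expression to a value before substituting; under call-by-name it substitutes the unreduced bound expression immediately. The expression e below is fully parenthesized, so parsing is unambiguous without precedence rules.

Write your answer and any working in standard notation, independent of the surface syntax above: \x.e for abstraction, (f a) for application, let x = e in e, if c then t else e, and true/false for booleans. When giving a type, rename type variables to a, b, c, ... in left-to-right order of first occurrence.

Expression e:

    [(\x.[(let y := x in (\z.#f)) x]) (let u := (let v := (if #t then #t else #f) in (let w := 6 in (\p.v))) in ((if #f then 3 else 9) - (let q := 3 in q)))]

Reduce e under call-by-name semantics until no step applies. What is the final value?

Answer: false

Derivation:
step 0: ((\x.((let y = x in (\z.false)) x)) (let u = (let v = (if true then true else false) in (let w = 6 in (\p.v))) in ((if false then 3 else 9) - (let q = 3 in q))))
step 1: [beta@root] ((let y = (let u = (let v = (if true then true else false) in (let w = 6 in (\p.v))) in ((if false then 3 else 9) - (let q = 3 in q))) in (\z.false)) (let u = (let v = (if true then true else false) in (let w = 6 in (\p.v))) in ((if false then 3 else 9) - (let q = 3 in q))))
step 2: [let@0] ((\z.false) (let u = (let v = (if true then true else false) in (let w = 6 in (\p.v))) in ((if false then 3 else 9) - (let q = 3 in q))))
step 3: [beta@root] false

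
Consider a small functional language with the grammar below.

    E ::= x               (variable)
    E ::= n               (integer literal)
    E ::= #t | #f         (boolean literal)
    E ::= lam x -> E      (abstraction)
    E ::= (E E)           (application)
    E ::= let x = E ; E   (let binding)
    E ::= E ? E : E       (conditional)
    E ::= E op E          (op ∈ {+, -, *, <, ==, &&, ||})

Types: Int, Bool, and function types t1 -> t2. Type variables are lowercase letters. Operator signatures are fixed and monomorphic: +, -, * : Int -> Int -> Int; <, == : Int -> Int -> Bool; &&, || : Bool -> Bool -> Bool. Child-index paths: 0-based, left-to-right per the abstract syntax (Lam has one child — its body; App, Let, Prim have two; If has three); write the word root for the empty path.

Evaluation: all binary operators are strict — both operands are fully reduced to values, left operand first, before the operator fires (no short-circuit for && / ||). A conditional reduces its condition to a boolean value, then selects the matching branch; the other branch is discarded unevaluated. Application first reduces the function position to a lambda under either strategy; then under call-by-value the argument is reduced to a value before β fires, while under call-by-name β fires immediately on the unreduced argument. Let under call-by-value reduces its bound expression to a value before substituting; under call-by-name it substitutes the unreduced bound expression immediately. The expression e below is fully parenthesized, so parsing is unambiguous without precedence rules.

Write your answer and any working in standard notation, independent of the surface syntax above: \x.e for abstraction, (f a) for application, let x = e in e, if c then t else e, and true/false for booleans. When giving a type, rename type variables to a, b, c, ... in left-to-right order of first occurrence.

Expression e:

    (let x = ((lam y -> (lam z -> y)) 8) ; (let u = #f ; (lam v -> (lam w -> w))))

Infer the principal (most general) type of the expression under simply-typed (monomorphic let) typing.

Trace:
y : a
\z._ : b -> a
\y._ : a -> b -> a
  unify a -> b -> a ~ Int -> c
  unify a ~ Int
  unify b -> Int ~ c
_ _ : b -> Int
let x : b -> Int
let u : Bool
w : e
\w._ : e -> e
\v._ : d -> e -> e

Answer: a -> b -> b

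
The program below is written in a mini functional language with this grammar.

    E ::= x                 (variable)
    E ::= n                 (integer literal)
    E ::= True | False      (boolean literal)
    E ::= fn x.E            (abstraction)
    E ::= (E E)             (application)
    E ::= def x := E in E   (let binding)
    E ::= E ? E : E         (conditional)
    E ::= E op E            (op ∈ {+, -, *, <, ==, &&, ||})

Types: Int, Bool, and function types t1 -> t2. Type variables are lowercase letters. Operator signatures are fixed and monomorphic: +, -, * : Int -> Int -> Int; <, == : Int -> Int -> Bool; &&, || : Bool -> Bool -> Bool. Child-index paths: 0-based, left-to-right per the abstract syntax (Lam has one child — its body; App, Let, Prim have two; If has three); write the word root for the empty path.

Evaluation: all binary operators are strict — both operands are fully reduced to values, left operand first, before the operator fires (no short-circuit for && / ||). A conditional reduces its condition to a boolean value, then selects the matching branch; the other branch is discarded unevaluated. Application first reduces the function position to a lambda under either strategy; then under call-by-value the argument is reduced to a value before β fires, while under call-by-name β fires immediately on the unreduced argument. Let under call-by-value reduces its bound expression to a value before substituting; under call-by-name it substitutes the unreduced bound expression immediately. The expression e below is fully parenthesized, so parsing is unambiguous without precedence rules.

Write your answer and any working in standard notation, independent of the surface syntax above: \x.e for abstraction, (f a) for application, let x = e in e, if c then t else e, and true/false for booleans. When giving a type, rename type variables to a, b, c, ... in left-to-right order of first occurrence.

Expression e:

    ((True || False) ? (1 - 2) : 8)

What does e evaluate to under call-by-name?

Answer: -1

Working:
step 0: (if (true || false) then (1 - 2) else 8)
step 1: [delta@0] (if true then (1 - 2) else 8)
step 2: [if@root] (1 - 2)
step 3: [delta@root] -1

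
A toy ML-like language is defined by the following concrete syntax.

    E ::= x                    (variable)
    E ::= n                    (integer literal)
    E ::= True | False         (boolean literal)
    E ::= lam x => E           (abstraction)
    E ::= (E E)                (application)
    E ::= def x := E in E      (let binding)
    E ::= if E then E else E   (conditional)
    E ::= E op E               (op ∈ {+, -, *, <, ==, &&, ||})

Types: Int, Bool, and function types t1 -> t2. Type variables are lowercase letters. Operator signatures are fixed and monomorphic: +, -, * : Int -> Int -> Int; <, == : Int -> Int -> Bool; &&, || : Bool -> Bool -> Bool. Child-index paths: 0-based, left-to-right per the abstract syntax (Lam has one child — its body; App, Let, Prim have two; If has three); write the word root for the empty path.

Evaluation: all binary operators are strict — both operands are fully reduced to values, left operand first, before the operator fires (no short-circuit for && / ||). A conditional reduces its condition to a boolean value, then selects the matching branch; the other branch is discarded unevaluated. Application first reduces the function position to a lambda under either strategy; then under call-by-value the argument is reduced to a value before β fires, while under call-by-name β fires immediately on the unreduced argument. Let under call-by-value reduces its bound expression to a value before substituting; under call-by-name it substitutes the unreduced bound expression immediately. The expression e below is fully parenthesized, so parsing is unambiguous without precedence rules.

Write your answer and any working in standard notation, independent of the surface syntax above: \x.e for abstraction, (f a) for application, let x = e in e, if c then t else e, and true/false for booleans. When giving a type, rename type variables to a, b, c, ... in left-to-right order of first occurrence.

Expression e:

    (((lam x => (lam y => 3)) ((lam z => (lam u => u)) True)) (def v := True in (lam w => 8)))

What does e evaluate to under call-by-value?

Working:
step 0: (((\x.(\y.3)) ((\z.(\u.u)) true)) (let v = true in (\w.8)))
step 1: [beta@0.1] (((\x.(\y.3)) (\u.u)) (let v = true in (\w.8)))
step 2: [beta@0] ((\y.3) (let v = true in (\w.8)))
step 3: [let@1] ((\y.3) (\w.8))
step 4: [beta@root] 3

Answer: 3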